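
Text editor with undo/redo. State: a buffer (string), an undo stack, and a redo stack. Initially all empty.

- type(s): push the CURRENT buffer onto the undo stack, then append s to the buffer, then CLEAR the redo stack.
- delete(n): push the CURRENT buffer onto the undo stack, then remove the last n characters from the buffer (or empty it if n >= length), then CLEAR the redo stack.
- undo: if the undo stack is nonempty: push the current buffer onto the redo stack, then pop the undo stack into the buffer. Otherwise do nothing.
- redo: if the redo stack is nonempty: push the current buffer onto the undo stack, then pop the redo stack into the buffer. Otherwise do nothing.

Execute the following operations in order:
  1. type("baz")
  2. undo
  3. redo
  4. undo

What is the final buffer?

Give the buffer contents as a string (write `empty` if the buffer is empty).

Answer: empty

Derivation:
After op 1 (type): buf='baz' undo_depth=1 redo_depth=0
After op 2 (undo): buf='(empty)' undo_depth=0 redo_depth=1
After op 3 (redo): buf='baz' undo_depth=1 redo_depth=0
After op 4 (undo): buf='(empty)' undo_depth=0 redo_depth=1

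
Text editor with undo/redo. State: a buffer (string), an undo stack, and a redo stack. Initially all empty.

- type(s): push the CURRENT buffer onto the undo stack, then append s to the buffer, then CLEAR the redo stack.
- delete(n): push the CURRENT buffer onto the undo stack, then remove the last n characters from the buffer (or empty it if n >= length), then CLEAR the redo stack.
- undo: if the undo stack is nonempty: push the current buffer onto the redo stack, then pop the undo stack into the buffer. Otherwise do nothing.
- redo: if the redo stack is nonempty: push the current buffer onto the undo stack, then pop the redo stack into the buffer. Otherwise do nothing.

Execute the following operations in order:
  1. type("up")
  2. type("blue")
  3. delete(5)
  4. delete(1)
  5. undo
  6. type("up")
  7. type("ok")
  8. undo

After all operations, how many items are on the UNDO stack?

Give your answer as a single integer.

Answer: 4

Derivation:
After op 1 (type): buf='up' undo_depth=1 redo_depth=0
After op 2 (type): buf='upblue' undo_depth=2 redo_depth=0
After op 3 (delete): buf='u' undo_depth=3 redo_depth=0
After op 4 (delete): buf='(empty)' undo_depth=4 redo_depth=0
After op 5 (undo): buf='u' undo_depth=3 redo_depth=1
After op 6 (type): buf='uup' undo_depth=4 redo_depth=0
After op 7 (type): buf='uupok' undo_depth=5 redo_depth=0
After op 8 (undo): buf='uup' undo_depth=4 redo_depth=1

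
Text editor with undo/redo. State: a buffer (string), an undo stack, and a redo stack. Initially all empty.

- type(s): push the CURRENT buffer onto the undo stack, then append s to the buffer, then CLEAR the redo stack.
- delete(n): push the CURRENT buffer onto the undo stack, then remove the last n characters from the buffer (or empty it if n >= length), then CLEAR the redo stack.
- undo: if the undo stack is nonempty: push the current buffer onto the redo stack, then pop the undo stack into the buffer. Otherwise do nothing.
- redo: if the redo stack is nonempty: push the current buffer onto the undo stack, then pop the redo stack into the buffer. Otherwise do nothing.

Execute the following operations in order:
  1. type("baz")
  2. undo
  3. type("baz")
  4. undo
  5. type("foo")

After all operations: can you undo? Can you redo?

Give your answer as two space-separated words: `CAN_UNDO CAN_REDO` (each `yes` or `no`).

After op 1 (type): buf='baz' undo_depth=1 redo_depth=0
After op 2 (undo): buf='(empty)' undo_depth=0 redo_depth=1
After op 3 (type): buf='baz' undo_depth=1 redo_depth=0
After op 4 (undo): buf='(empty)' undo_depth=0 redo_depth=1
After op 5 (type): buf='foo' undo_depth=1 redo_depth=0

Answer: yes no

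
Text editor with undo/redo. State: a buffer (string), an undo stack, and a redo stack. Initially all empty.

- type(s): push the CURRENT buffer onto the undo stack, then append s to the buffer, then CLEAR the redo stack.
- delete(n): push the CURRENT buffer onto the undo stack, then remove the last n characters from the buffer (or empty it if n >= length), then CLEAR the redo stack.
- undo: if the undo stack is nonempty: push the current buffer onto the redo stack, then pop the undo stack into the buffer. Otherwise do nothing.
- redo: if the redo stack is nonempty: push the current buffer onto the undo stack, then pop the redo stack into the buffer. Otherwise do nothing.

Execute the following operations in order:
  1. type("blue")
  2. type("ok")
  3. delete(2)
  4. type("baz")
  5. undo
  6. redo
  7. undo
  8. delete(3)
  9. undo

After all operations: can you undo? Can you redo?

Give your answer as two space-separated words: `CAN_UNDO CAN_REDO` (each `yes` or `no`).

After op 1 (type): buf='blue' undo_depth=1 redo_depth=0
After op 2 (type): buf='blueok' undo_depth=2 redo_depth=0
After op 3 (delete): buf='blue' undo_depth=3 redo_depth=0
After op 4 (type): buf='bluebaz' undo_depth=4 redo_depth=0
After op 5 (undo): buf='blue' undo_depth=3 redo_depth=1
After op 6 (redo): buf='bluebaz' undo_depth=4 redo_depth=0
After op 7 (undo): buf='blue' undo_depth=3 redo_depth=1
After op 8 (delete): buf='b' undo_depth=4 redo_depth=0
After op 9 (undo): buf='blue' undo_depth=3 redo_depth=1

Answer: yes yes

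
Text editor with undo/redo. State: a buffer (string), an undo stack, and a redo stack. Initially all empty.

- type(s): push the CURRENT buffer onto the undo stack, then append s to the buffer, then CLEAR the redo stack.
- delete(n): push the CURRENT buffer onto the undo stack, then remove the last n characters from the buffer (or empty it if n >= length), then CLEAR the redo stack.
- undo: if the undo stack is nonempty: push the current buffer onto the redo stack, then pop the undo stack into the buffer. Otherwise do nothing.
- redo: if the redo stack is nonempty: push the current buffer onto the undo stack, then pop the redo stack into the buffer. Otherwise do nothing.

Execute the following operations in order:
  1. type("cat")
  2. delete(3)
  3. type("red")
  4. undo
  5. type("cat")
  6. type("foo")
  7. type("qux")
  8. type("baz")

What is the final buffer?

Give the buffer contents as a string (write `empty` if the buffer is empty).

Answer: catfooquxbaz

Derivation:
After op 1 (type): buf='cat' undo_depth=1 redo_depth=0
After op 2 (delete): buf='(empty)' undo_depth=2 redo_depth=0
After op 3 (type): buf='red' undo_depth=3 redo_depth=0
After op 4 (undo): buf='(empty)' undo_depth=2 redo_depth=1
After op 5 (type): buf='cat' undo_depth=3 redo_depth=0
After op 6 (type): buf='catfoo' undo_depth=4 redo_depth=0
After op 7 (type): buf='catfooqux' undo_depth=5 redo_depth=0
After op 8 (type): buf='catfooquxbaz' undo_depth=6 redo_depth=0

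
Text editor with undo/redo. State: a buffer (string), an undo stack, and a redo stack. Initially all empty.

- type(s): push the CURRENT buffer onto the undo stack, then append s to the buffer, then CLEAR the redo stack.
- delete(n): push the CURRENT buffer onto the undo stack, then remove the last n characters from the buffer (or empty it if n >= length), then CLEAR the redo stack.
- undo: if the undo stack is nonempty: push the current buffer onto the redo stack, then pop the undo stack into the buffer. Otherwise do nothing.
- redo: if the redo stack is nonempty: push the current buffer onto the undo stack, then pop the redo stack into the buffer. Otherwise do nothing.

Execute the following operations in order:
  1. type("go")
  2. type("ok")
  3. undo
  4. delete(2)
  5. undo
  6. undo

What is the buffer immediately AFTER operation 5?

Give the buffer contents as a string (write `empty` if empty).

Answer: go

Derivation:
After op 1 (type): buf='go' undo_depth=1 redo_depth=0
After op 2 (type): buf='gook' undo_depth=2 redo_depth=0
After op 3 (undo): buf='go' undo_depth=1 redo_depth=1
After op 4 (delete): buf='(empty)' undo_depth=2 redo_depth=0
After op 5 (undo): buf='go' undo_depth=1 redo_depth=1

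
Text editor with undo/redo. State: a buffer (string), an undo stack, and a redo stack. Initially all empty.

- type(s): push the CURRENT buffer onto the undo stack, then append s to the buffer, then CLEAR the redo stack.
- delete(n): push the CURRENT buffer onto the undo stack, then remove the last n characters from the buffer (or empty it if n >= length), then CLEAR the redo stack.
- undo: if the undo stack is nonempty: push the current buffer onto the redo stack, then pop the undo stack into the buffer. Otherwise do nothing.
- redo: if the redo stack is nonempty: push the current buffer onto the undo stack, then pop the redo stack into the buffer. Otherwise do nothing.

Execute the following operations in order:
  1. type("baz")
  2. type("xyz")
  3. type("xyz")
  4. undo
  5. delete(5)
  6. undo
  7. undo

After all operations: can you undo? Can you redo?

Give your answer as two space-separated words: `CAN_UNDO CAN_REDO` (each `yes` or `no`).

After op 1 (type): buf='baz' undo_depth=1 redo_depth=0
After op 2 (type): buf='bazxyz' undo_depth=2 redo_depth=0
After op 3 (type): buf='bazxyzxyz' undo_depth=3 redo_depth=0
After op 4 (undo): buf='bazxyz' undo_depth=2 redo_depth=1
After op 5 (delete): buf='b' undo_depth=3 redo_depth=0
After op 6 (undo): buf='bazxyz' undo_depth=2 redo_depth=1
After op 7 (undo): buf='baz' undo_depth=1 redo_depth=2

Answer: yes yes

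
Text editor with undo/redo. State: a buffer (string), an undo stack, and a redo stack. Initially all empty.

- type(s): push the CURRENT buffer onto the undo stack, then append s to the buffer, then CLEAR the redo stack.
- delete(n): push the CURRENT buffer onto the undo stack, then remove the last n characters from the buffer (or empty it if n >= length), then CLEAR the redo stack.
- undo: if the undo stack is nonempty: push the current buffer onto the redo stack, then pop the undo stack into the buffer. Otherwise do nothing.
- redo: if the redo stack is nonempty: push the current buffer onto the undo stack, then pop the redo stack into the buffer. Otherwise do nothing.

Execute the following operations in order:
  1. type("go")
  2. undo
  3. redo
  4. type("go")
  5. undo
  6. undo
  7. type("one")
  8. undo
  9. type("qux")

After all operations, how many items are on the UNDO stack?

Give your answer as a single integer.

Answer: 1

Derivation:
After op 1 (type): buf='go' undo_depth=1 redo_depth=0
After op 2 (undo): buf='(empty)' undo_depth=0 redo_depth=1
After op 3 (redo): buf='go' undo_depth=1 redo_depth=0
After op 4 (type): buf='gogo' undo_depth=2 redo_depth=0
After op 5 (undo): buf='go' undo_depth=1 redo_depth=1
After op 6 (undo): buf='(empty)' undo_depth=0 redo_depth=2
After op 7 (type): buf='one' undo_depth=1 redo_depth=0
After op 8 (undo): buf='(empty)' undo_depth=0 redo_depth=1
After op 9 (type): buf='qux' undo_depth=1 redo_depth=0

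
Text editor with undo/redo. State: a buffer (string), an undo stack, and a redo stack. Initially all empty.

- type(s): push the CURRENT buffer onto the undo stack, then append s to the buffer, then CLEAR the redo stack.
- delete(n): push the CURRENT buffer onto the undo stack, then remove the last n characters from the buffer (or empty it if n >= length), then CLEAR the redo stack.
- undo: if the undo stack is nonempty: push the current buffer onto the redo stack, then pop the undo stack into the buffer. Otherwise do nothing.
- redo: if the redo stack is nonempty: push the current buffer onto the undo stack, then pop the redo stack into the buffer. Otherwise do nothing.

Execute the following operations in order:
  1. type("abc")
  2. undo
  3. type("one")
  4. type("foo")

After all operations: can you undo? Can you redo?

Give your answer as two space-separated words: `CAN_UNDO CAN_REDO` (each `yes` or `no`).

After op 1 (type): buf='abc' undo_depth=1 redo_depth=0
After op 2 (undo): buf='(empty)' undo_depth=0 redo_depth=1
After op 3 (type): buf='one' undo_depth=1 redo_depth=0
After op 4 (type): buf='onefoo' undo_depth=2 redo_depth=0

Answer: yes no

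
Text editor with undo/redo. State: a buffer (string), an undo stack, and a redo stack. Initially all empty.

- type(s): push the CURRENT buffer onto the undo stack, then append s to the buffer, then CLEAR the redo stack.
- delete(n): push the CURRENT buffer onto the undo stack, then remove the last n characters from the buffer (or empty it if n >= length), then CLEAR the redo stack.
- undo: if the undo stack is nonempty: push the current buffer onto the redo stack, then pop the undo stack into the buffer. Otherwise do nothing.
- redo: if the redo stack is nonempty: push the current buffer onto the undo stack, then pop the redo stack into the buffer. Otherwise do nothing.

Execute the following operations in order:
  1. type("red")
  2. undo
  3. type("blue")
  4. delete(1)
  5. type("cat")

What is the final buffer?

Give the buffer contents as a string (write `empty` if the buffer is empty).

Answer: blucat

Derivation:
After op 1 (type): buf='red' undo_depth=1 redo_depth=0
After op 2 (undo): buf='(empty)' undo_depth=0 redo_depth=1
After op 3 (type): buf='blue' undo_depth=1 redo_depth=0
After op 4 (delete): buf='blu' undo_depth=2 redo_depth=0
After op 5 (type): buf='blucat' undo_depth=3 redo_depth=0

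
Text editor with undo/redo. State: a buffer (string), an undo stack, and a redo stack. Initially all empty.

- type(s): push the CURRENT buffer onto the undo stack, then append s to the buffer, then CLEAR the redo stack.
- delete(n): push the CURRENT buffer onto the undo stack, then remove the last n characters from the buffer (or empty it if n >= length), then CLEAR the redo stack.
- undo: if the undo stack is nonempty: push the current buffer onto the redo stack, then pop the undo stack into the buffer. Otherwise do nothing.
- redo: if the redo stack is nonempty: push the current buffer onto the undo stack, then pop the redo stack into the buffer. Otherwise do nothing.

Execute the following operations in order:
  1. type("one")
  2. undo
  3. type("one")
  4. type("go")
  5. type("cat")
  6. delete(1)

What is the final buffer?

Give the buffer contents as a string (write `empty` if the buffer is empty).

Answer: onegoca

Derivation:
After op 1 (type): buf='one' undo_depth=1 redo_depth=0
After op 2 (undo): buf='(empty)' undo_depth=0 redo_depth=1
After op 3 (type): buf='one' undo_depth=1 redo_depth=0
After op 4 (type): buf='onego' undo_depth=2 redo_depth=0
After op 5 (type): buf='onegocat' undo_depth=3 redo_depth=0
After op 6 (delete): buf='onegoca' undo_depth=4 redo_depth=0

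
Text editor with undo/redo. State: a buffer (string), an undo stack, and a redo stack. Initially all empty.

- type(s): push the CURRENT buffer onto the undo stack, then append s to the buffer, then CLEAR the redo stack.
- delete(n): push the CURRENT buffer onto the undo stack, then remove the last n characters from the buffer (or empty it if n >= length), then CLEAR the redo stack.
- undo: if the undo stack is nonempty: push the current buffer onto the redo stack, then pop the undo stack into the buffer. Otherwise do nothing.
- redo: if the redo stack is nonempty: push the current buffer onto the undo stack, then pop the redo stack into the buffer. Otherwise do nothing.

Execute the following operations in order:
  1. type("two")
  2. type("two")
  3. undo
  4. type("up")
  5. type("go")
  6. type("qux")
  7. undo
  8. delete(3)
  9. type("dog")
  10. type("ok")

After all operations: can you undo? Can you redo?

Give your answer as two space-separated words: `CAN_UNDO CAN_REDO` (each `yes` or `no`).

After op 1 (type): buf='two' undo_depth=1 redo_depth=0
After op 2 (type): buf='twotwo' undo_depth=2 redo_depth=0
After op 3 (undo): buf='two' undo_depth=1 redo_depth=1
After op 4 (type): buf='twoup' undo_depth=2 redo_depth=0
After op 5 (type): buf='twoupgo' undo_depth=3 redo_depth=0
After op 6 (type): buf='twoupgoqux' undo_depth=4 redo_depth=0
After op 7 (undo): buf='twoupgo' undo_depth=3 redo_depth=1
After op 8 (delete): buf='twou' undo_depth=4 redo_depth=0
After op 9 (type): buf='twoudog' undo_depth=5 redo_depth=0
After op 10 (type): buf='twoudogok' undo_depth=6 redo_depth=0

Answer: yes no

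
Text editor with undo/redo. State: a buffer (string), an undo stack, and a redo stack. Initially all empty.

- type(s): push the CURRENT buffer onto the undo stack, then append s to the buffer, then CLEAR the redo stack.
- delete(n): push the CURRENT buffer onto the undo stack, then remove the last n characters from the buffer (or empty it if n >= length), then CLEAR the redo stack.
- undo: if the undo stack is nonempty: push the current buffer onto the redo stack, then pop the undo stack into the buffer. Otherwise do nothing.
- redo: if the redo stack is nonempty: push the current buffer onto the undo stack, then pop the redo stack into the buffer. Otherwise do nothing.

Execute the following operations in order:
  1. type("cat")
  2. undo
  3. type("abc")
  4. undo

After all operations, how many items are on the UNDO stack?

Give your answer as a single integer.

After op 1 (type): buf='cat' undo_depth=1 redo_depth=0
After op 2 (undo): buf='(empty)' undo_depth=0 redo_depth=1
After op 3 (type): buf='abc' undo_depth=1 redo_depth=0
After op 4 (undo): buf='(empty)' undo_depth=0 redo_depth=1

Answer: 0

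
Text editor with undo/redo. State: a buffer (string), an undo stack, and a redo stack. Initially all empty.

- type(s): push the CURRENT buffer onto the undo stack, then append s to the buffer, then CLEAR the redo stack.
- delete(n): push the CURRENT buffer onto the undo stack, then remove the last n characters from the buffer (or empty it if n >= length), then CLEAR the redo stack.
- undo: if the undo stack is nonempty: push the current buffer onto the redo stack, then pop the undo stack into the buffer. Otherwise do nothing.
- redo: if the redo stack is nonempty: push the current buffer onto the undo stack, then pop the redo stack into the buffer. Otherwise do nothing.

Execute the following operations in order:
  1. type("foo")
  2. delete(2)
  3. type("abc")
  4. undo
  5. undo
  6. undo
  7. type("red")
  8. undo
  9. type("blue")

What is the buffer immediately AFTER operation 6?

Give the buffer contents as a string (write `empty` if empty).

Answer: empty

Derivation:
After op 1 (type): buf='foo' undo_depth=1 redo_depth=0
After op 2 (delete): buf='f' undo_depth=2 redo_depth=0
After op 3 (type): buf='fabc' undo_depth=3 redo_depth=0
After op 4 (undo): buf='f' undo_depth=2 redo_depth=1
After op 5 (undo): buf='foo' undo_depth=1 redo_depth=2
After op 6 (undo): buf='(empty)' undo_depth=0 redo_depth=3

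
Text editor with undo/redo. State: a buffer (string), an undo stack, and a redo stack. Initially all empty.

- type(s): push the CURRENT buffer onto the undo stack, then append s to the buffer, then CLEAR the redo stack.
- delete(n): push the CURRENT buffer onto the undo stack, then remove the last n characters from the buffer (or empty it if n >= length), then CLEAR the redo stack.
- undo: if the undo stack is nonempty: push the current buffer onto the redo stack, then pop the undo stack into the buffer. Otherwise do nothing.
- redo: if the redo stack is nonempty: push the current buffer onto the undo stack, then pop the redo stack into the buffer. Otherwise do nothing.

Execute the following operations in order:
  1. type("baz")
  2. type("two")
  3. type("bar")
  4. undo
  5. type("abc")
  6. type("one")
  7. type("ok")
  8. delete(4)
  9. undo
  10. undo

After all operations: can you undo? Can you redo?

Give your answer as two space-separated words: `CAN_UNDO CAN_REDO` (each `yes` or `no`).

Answer: yes yes

Derivation:
After op 1 (type): buf='baz' undo_depth=1 redo_depth=0
After op 2 (type): buf='baztwo' undo_depth=2 redo_depth=0
After op 3 (type): buf='baztwobar' undo_depth=3 redo_depth=0
After op 4 (undo): buf='baztwo' undo_depth=2 redo_depth=1
After op 5 (type): buf='baztwoabc' undo_depth=3 redo_depth=0
After op 6 (type): buf='baztwoabcone' undo_depth=4 redo_depth=0
After op 7 (type): buf='baztwoabconeok' undo_depth=5 redo_depth=0
After op 8 (delete): buf='baztwoabco' undo_depth=6 redo_depth=0
After op 9 (undo): buf='baztwoabconeok' undo_depth=5 redo_depth=1
After op 10 (undo): buf='baztwoabcone' undo_depth=4 redo_depth=2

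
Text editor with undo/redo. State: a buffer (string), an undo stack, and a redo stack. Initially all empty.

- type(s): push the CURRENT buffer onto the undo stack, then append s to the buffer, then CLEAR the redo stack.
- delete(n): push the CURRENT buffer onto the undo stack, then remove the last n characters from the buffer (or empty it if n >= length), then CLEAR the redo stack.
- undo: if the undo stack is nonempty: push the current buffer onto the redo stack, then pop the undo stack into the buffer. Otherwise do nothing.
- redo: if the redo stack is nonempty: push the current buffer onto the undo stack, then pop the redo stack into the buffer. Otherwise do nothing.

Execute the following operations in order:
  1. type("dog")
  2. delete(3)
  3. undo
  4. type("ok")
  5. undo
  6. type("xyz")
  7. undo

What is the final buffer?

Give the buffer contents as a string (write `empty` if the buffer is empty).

After op 1 (type): buf='dog' undo_depth=1 redo_depth=0
After op 2 (delete): buf='(empty)' undo_depth=2 redo_depth=0
After op 3 (undo): buf='dog' undo_depth=1 redo_depth=1
After op 4 (type): buf='dogok' undo_depth=2 redo_depth=0
After op 5 (undo): buf='dog' undo_depth=1 redo_depth=1
After op 6 (type): buf='dogxyz' undo_depth=2 redo_depth=0
After op 7 (undo): buf='dog' undo_depth=1 redo_depth=1

Answer: dog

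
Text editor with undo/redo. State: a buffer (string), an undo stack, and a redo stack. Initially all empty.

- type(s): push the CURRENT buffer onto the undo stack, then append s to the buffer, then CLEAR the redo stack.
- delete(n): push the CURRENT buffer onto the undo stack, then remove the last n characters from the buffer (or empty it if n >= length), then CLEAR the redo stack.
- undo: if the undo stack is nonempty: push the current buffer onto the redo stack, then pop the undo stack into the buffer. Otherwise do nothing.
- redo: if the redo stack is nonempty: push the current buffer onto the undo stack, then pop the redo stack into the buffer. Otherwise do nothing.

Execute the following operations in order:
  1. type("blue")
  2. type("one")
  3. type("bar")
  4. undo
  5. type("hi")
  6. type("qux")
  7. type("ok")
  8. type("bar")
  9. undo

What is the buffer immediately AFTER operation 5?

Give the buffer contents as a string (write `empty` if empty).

Answer: blueonehi

Derivation:
After op 1 (type): buf='blue' undo_depth=1 redo_depth=0
After op 2 (type): buf='blueone' undo_depth=2 redo_depth=0
After op 3 (type): buf='blueonebar' undo_depth=3 redo_depth=0
After op 4 (undo): buf='blueone' undo_depth=2 redo_depth=1
After op 5 (type): buf='blueonehi' undo_depth=3 redo_depth=0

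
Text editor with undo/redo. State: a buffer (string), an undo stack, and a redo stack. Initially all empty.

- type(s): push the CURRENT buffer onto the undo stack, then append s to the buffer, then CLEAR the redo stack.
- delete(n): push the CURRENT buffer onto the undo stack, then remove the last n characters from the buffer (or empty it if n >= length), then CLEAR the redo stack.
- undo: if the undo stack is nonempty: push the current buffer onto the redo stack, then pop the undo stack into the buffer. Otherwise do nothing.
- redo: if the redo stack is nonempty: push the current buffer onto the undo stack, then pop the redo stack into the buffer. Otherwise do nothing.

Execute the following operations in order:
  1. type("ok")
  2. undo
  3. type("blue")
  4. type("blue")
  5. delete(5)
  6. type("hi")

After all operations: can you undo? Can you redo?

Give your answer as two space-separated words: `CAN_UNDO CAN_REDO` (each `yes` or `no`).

After op 1 (type): buf='ok' undo_depth=1 redo_depth=0
After op 2 (undo): buf='(empty)' undo_depth=0 redo_depth=1
After op 3 (type): buf='blue' undo_depth=1 redo_depth=0
After op 4 (type): buf='blueblue' undo_depth=2 redo_depth=0
After op 5 (delete): buf='blu' undo_depth=3 redo_depth=0
After op 6 (type): buf='bluhi' undo_depth=4 redo_depth=0

Answer: yes no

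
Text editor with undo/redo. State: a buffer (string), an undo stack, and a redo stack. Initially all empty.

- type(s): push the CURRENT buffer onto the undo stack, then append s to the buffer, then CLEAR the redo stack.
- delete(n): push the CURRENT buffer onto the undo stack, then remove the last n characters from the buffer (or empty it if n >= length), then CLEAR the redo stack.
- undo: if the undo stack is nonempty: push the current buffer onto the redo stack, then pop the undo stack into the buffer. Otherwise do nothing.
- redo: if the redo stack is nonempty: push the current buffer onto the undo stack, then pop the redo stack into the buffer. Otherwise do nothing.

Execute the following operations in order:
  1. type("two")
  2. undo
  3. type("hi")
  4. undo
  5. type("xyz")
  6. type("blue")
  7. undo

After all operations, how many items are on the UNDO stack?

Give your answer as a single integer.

After op 1 (type): buf='two' undo_depth=1 redo_depth=0
After op 2 (undo): buf='(empty)' undo_depth=0 redo_depth=1
After op 3 (type): buf='hi' undo_depth=1 redo_depth=0
After op 4 (undo): buf='(empty)' undo_depth=0 redo_depth=1
After op 5 (type): buf='xyz' undo_depth=1 redo_depth=0
After op 6 (type): buf='xyzblue' undo_depth=2 redo_depth=0
After op 7 (undo): buf='xyz' undo_depth=1 redo_depth=1

Answer: 1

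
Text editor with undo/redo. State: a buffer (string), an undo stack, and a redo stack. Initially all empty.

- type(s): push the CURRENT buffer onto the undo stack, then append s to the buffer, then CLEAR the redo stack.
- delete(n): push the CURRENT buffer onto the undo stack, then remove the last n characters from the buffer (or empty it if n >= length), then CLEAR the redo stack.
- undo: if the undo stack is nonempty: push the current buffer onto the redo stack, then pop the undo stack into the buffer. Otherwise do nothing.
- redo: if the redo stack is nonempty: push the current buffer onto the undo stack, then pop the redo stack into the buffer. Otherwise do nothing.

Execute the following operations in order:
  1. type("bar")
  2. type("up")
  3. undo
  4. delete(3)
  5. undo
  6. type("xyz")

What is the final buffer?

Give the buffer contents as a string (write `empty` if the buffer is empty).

Answer: barxyz

Derivation:
After op 1 (type): buf='bar' undo_depth=1 redo_depth=0
After op 2 (type): buf='barup' undo_depth=2 redo_depth=0
After op 3 (undo): buf='bar' undo_depth=1 redo_depth=1
After op 4 (delete): buf='(empty)' undo_depth=2 redo_depth=0
After op 5 (undo): buf='bar' undo_depth=1 redo_depth=1
After op 6 (type): buf='barxyz' undo_depth=2 redo_depth=0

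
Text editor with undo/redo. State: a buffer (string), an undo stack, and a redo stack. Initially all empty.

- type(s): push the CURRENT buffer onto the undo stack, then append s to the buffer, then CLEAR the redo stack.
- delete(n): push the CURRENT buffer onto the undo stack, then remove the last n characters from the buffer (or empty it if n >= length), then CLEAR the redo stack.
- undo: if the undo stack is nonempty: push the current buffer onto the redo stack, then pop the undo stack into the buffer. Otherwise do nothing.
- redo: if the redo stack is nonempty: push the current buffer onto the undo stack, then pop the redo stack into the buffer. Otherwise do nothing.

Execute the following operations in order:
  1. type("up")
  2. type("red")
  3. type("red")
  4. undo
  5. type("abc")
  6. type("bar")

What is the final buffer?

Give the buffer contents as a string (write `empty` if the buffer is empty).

Answer: upredabcbar

Derivation:
After op 1 (type): buf='up' undo_depth=1 redo_depth=0
After op 2 (type): buf='upred' undo_depth=2 redo_depth=0
After op 3 (type): buf='upredred' undo_depth=3 redo_depth=0
After op 4 (undo): buf='upred' undo_depth=2 redo_depth=1
After op 5 (type): buf='upredabc' undo_depth=3 redo_depth=0
After op 6 (type): buf='upredabcbar' undo_depth=4 redo_depth=0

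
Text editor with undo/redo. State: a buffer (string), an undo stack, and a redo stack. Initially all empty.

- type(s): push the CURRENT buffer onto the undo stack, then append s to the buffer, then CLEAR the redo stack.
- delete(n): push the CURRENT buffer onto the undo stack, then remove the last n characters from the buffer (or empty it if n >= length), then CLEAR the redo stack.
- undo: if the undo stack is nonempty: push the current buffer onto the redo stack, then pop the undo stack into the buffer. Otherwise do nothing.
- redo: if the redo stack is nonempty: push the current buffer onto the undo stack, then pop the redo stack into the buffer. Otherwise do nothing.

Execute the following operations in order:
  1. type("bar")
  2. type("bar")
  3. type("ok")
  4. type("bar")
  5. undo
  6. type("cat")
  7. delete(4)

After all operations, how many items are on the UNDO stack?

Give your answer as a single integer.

After op 1 (type): buf='bar' undo_depth=1 redo_depth=0
After op 2 (type): buf='barbar' undo_depth=2 redo_depth=0
After op 3 (type): buf='barbarok' undo_depth=3 redo_depth=0
After op 4 (type): buf='barbarokbar' undo_depth=4 redo_depth=0
After op 5 (undo): buf='barbarok' undo_depth=3 redo_depth=1
After op 6 (type): buf='barbarokcat' undo_depth=4 redo_depth=0
After op 7 (delete): buf='barbaro' undo_depth=5 redo_depth=0

Answer: 5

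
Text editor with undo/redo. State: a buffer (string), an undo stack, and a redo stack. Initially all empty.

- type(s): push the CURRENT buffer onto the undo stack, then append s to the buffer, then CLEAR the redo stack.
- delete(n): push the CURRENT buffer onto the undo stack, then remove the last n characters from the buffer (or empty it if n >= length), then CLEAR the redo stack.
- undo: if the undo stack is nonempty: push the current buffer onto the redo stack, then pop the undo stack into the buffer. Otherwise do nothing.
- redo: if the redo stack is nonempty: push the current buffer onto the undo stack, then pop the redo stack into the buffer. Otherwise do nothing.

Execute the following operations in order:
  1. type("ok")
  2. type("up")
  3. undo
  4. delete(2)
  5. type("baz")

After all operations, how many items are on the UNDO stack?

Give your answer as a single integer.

Answer: 3

Derivation:
After op 1 (type): buf='ok' undo_depth=1 redo_depth=0
After op 2 (type): buf='okup' undo_depth=2 redo_depth=0
After op 3 (undo): buf='ok' undo_depth=1 redo_depth=1
After op 4 (delete): buf='(empty)' undo_depth=2 redo_depth=0
After op 5 (type): buf='baz' undo_depth=3 redo_depth=0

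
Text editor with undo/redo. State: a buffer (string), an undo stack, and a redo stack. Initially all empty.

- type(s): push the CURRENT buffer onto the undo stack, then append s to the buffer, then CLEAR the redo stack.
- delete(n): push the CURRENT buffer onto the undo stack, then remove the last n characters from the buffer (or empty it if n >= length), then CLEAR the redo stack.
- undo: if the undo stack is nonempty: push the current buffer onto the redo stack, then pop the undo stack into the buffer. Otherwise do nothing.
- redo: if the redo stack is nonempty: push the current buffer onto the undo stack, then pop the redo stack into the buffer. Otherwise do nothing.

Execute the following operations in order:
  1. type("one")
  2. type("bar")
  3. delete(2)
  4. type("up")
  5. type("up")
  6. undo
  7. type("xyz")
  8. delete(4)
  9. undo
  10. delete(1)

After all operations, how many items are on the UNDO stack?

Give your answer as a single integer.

Answer: 6

Derivation:
After op 1 (type): buf='one' undo_depth=1 redo_depth=0
After op 2 (type): buf='onebar' undo_depth=2 redo_depth=0
After op 3 (delete): buf='oneb' undo_depth=3 redo_depth=0
After op 4 (type): buf='onebup' undo_depth=4 redo_depth=0
After op 5 (type): buf='onebupup' undo_depth=5 redo_depth=0
After op 6 (undo): buf='onebup' undo_depth=4 redo_depth=1
After op 7 (type): buf='onebupxyz' undo_depth=5 redo_depth=0
After op 8 (delete): buf='onebu' undo_depth=6 redo_depth=0
After op 9 (undo): buf='onebupxyz' undo_depth=5 redo_depth=1
After op 10 (delete): buf='onebupxy' undo_depth=6 redo_depth=0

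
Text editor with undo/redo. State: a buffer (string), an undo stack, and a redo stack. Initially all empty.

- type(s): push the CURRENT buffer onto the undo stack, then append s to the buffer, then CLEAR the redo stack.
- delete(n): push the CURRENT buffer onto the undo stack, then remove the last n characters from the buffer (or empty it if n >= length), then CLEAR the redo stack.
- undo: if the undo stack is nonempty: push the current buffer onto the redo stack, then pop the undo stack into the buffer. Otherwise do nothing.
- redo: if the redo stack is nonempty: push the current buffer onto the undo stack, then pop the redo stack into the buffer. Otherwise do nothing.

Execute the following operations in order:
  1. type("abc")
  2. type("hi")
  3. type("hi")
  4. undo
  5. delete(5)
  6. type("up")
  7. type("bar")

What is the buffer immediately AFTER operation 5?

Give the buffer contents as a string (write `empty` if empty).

After op 1 (type): buf='abc' undo_depth=1 redo_depth=0
After op 2 (type): buf='abchi' undo_depth=2 redo_depth=0
After op 3 (type): buf='abchihi' undo_depth=3 redo_depth=0
After op 4 (undo): buf='abchi' undo_depth=2 redo_depth=1
After op 5 (delete): buf='(empty)' undo_depth=3 redo_depth=0

Answer: empty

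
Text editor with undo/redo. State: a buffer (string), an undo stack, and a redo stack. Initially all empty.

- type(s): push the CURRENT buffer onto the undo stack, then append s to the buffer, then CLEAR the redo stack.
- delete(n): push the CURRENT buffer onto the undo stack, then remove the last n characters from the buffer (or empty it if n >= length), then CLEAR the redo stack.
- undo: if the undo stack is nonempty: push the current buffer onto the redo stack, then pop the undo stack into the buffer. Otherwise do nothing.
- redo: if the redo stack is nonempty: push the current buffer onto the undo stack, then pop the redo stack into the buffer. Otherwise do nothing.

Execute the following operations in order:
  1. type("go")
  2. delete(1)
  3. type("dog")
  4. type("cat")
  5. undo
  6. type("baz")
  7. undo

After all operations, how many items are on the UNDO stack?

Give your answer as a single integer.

Answer: 3

Derivation:
After op 1 (type): buf='go' undo_depth=1 redo_depth=0
After op 2 (delete): buf='g' undo_depth=2 redo_depth=0
After op 3 (type): buf='gdog' undo_depth=3 redo_depth=0
After op 4 (type): buf='gdogcat' undo_depth=4 redo_depth=0
After op 5 (undo): buf='gdog' undo_depth=3 redo_depth=1
After op 6 (type): buf='gdogbaz' undo_depth=4 redo_depth=0
After op 7 (undo): buf='gdog' undo_depth=3 redo_depth=1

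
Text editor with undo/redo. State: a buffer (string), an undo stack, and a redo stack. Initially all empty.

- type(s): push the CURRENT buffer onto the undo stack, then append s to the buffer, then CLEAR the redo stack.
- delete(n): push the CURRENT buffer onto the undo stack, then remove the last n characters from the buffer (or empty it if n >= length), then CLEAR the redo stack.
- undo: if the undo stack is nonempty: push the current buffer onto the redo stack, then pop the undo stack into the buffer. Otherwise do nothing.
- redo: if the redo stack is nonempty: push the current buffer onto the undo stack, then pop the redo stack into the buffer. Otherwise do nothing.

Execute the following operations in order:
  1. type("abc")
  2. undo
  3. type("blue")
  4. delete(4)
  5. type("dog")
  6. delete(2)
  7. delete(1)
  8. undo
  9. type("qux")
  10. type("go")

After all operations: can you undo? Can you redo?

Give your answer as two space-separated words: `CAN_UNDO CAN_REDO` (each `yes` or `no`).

After op 1 (type): buf='abc' undo_depth=1 redo_depth=0
After op 2 (undo): buf='(empty)' undo_depth=0 redo_depth=1
After op 3 (type): buf='blue' undo_depth=1 redo_depth=0
After op 4 (delete): buf='(empty)' undo_depth=2 redo_depth=0
After op 5 (type): buf='dog' undo_depth=3 redo_depth=0
After op 6 (delete): buf='d' undo_depth=4 redo_depth=0
After op 7 (delete): buf='(empty)' undo_depth=5 redo_depth=0
After op 8 (undo): buf='d' undo_depth=4 redo_depth=1
After op 9 (type): buf='dqux' undo_depth=5 redo_depth=0
After op 10 (type): buf='dquxgo' undo_depth=6 redo_depth=0

Answer: yes no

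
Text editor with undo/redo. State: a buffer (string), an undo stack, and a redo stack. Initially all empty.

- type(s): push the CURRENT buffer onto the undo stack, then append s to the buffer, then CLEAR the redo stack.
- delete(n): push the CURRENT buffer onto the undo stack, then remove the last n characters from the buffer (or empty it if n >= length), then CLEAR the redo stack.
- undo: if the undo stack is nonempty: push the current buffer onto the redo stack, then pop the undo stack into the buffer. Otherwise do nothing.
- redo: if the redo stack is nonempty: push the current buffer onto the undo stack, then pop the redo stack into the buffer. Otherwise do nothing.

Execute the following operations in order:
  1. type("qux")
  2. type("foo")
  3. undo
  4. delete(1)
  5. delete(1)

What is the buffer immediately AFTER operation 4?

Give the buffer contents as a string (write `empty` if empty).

Answer: qu

Derivation:
After op 1 (type): buf='qux' undo_depth=1 redo_depth=0
After op 2 (type): buf='quxfoo' undo_depth=2 redo_depth=0
After op 3 (undo): buf='qux' undo_depth=1 redo_depth=1
After op 4 (delete): buf='qu' undo_depth=2 redo_depth=0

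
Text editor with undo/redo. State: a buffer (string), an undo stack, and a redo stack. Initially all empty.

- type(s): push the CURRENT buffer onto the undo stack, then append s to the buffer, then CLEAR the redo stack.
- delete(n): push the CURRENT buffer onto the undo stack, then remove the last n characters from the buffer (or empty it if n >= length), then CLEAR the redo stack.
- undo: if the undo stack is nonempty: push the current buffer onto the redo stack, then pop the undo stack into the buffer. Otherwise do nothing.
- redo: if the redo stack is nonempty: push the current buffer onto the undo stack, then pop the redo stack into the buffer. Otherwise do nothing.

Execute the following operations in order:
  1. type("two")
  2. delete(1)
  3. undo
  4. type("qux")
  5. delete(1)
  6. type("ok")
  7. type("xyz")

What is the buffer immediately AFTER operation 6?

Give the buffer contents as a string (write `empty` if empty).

After op 1 (type): buf='two' undo_depth=1 redo_depth=0
After op 2 (delete): buf='tw' undo_depth=2 redo_depth=0
After op 3 (undo): buf='two' undo_depth=1 redo_depth=1
After op 4 (type): buf='twoqux' undo_depth=2 redo_depth=0
After op 5 (delete): buf='twoqu' undo_depth=3 redo_depth=0
After op 6 (type): buf='twoquok' undo_depth=4 redo_depth=0

Answer: twoquok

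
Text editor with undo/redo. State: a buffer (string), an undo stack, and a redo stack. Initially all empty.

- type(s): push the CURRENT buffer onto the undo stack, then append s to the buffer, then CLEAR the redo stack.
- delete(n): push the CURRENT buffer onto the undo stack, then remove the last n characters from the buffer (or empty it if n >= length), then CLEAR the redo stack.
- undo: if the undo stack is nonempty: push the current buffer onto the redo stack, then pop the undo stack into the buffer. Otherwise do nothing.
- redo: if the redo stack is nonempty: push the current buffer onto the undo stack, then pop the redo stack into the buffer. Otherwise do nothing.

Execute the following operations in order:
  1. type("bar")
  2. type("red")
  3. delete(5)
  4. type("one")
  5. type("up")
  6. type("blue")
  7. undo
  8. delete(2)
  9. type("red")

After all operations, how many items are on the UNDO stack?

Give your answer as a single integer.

Answer: 7

Derivation:
After op 1 (type): buf='bar' undo_depth=1 redo_depth=0
After op 2 (type): buf='barred' undo_depth=2 redo_depth=0
After op 3 (delete): buf='b' undo_depth=3 redo_depth=0
After op 4 (type): buf='bone' undo_depth=4 redo_depth=0
After op 5 (type): buf='boneup' undo_depth=5 redo_depth=0
After op 6 (type): buf='boneupblue' undo_depth=6 redo_depth=0
After op 7 (undo): buf='boneup' undo_depth=5 redo_depth=1
After op 8 (delete): buf='bone' undo_depth=6 redo_depth=0
After op 9 (type): buf='bonered' undo_depth=7 redo_depth=0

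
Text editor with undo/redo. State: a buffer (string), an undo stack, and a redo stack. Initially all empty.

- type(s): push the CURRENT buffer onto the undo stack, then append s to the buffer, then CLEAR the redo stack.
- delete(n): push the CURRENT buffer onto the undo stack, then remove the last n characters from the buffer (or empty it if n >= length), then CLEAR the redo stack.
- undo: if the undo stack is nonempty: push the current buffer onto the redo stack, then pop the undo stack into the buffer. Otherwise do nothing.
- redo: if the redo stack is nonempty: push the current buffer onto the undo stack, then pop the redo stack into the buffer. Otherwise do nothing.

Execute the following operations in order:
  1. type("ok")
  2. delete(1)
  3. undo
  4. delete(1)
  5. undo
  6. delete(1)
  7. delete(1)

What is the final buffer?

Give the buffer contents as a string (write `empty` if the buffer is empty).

After op 1 (type): buf='ok' undo_depth=1 redo_depth=0
After op 2 (delete): buf='o' undo_depth=2 redo_depth=0
After op 3 (undo): buf='ok' undo_depth=1 redo_depth=1
After op 4 (delete): buf='o' undo_depth=2 redo_depth=0
After op 5 (undo): buf='ok' undo_depth=1 redo_depth=1
After op 6 (delete): buf='o' undo_depth=2 redo_depth=0
After op 7 (delete): buf='(empty)' undo_depth=3 redo_depth=0

Answer: empty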